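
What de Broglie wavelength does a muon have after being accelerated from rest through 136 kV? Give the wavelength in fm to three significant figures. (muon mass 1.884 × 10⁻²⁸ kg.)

KE = eV = 1.602 × 10⁻¹⁹ × 1.360 × 10⁵ = 2.179 × 10⁻¹⁴ J.
p = √(2mKE) = √(2 × 1.884 × 10⁻²⁸ × 2.179 × 10⁻¹⁴) = 2.865 × 10⁻²¹ kg·m/s.
λ = h/p = 6.626 × 10⁻³⁴ / 2.865 × 10⁻²¹ = 2.31 × 10⁻¹³ m = 231 fm.

λ = 231 fm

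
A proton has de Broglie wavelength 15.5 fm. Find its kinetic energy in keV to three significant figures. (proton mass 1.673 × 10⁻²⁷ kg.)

KE = 3410 keV

p = h/λ = 6.626 × 10⁻³⁴ / 1.550 × 10⁻¹⁴ = 4.275 × 10⁻²⁰ kg·m/s.
KE = p²/(2m) = (4.275 × 10⁻²⁰)² / (2 × 1.673 × 10⁻²⁷) = 5.462 × 10⁻¹³ J = 3410 keV.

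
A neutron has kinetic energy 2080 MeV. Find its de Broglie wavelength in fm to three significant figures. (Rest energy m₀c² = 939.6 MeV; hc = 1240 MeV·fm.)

λ = 0.432 fm

Total energy E = KE + m₀c² = 2080 + 939.6 = 3019.6 MeV.
(pc)² = E² − (m₀c²)² = (3019.6)² − (939.6)² = 8.235 × 10⁶ MeV², so pc = 2870 MeV.
λ = hc/(pc) = 1240 MeV·fm / 2870 MeV = 0.432 fm.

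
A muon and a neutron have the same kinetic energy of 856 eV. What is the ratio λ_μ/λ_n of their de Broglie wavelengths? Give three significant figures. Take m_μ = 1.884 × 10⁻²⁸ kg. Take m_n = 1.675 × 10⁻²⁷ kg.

At fixed KE, p = √(2mKE) so λ = h/p ∝ 1/√m.
λ_μ/λ_n = √(m_n/m_μ) = √(1.675 × 10⁻²⁷/1.884 × 10⁻²⁸) = √(8.891) = 2.98.

λ_μ/λ_n = 2.98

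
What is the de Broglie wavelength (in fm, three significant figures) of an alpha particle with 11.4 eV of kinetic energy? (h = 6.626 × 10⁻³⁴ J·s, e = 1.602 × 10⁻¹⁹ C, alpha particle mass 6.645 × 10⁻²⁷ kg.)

KE = 11.4 eV = 1.826 × 10⁻¹⁸ J.
p = √(2mKE) = √(2 × 6.645 × 10⁻²⁷ × 1.826 × 10⁻¹⁸) = 1.558 × 10⁻²² kg·m/s.
λ = h/p = 6.626 × 10⁻³⁴ / 1.558 × 10⁻²² = 4.25 × 10⁻¹² m = 4250 fm.

λ = 4250 fm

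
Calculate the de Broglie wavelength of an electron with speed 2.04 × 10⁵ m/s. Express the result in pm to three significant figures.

λ = 3570 pm

p = mv = 9.109 × 10⁻³¹ × 2.04 × 10⁵ = 1.858 × 10⁻²⁵ kg·m/s.
λ = h/p = 6.626 × 10⁻³⁴ / 1.858 × 10⁻²⁵ = 3.57 × 10⁻⁹ m = 3570 pm.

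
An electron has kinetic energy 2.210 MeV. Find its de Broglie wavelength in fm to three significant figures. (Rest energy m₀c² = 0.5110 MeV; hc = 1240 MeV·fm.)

λ = 464 fm

Total energy E = KE + m₀c² = 2.210 + 0.5110 = 2.7210 MeV.
(pc)² = E² − (m₀c²)² = (2.7210)² − (0.5110)² = 7.143 MeV², so pc = 2.673 MeV.
λ = hc/(pc) = 1240 MeV·fm / 2.673 MeV = 464 fm.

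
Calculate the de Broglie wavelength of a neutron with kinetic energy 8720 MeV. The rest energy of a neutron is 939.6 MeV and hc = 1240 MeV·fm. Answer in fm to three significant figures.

Total energy E = KE + m₀c² = 8720 + 939.6 = 9659.6 MeV.
(pc)² = E² − (m₀c²)² = (9659.6)² − (939.6)² = 9.243 × 10⁷ MeV², so pc = 9614 MeV.
λ = hc/(pc) = 1240 MeV·fm / 9614 MeV = 0.129 fm.

λ = 0.129 fm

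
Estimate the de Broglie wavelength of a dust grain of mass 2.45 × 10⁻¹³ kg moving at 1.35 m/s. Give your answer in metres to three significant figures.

λ = 2.00 × 10⁻²¹ m

p = mv = 2.45 × 10⁻¹³ × 1.35 = 3.308 × 10⁻¹³ kg·m/s.
λ = h/p = 6.626 × 10⁻³⁴ / 3.308 × 10⁻¹³ = 2.00 × 10⁻²¹ m.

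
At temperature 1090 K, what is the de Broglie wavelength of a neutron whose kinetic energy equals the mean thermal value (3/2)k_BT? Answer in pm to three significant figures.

KE = (3/2)k_BT = 1.5 × 1.381 × 10⁻²³ × 1090 = 2.258 × 10⁻²⁰ J.
p = √(2mKE) = √(2 × 1.675 × 10⁻²⁷ × 2.258 × 10⁻²⁰) = 8.697 × 10⁻²⁴ kg·m/s.
λ = h/p = 7.62 × 10⁻¹¹ m = 76.2 pm.

λ = 76.2 pm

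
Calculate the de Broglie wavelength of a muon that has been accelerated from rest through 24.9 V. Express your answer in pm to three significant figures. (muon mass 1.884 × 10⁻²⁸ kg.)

KE = eV = 1.602 × 10⁻¹⁹ × 24.90 = 3.989 × 10⁻¹⁸ J.
p = √(2mKE) = √(2 × 1.884 × 10⁻²⁸ × 3.989 × 10⁻¹⁸) = 3.877 × 10⁻²³ kg·m/s.
λ = h/p = 6.626 × 10⁻³⁴ / 3.877 × 10⁻²³ = 1.71 × 10⁻¹¹ m = 17.1 pm.

λ = 17.1 pm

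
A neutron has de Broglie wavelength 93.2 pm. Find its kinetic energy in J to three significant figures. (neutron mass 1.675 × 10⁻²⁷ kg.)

KE = 1.51 × 10⁻²⁰ J

p = h/λ = 6.626 × 10⁻³⁴ / 9.320 × 10⁻¹¹ = 7.109 × 10⁻²⁴ kg·m/s.
KE = p²/(2m) = (7.109 × 10⁻²⁴)² / (2 × 1.675 × 10⁻²⁷) = 1.509 × 10⁻²⁰ J = 1.51 × 10⁻²⁰ J.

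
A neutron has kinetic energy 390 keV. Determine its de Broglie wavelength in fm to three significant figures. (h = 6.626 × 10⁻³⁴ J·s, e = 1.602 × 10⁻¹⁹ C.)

KE = 390 keV = 6.248 × 10⁻¹⁴ J.
p = √(2mKE) = √(2 × 1.675 × 10⁻²⁷ × 6.248 × 10⁻¹⁴) = 1.447 × 10⁻²⁰ kg·m/s.
λ = h/p = 6.626 × 10⁻³⁴ / 1.447 × 10⁻²⁰ = 4.58 × 10⁻¹⁴ m = 45.8 fm.

λ = 45.8 fm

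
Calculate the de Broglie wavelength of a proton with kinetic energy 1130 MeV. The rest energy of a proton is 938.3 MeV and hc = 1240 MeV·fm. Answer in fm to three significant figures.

Total energy E = KE + m₀c² = 1130 + 938.3 = 2068.3 MeV.
(pc)² = E² − (m₀c²)² = (2068.3)² − (938.3)² = 3.397 × 10⁶ MeV², so pc = 1843 MeV.
λ = hc/(pc) = 1240 MeV·fm / 1843 MeV = 0.673 fm.

λ = 0.673 fm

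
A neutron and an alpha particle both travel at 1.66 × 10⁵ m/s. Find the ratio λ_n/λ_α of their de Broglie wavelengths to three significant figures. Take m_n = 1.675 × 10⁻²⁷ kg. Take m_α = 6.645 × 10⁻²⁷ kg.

λ_n/λ_α = 3.97

At fixed v, p = mv so λ = h/(mv) ∝ 1/m.
λ_n/λ_α = m_α/m_n = 6.645 × 10⁻²⁷/1.675 × 10⁻²⁷ = 3.97.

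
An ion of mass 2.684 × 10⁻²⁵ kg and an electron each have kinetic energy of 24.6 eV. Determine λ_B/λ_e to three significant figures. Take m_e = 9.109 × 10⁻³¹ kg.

λ_B/λ_e = 1.84 × 10⁻³

At fixed KE, p = √(2mKE) so λ = h/p ∝ 1/√m.
λ_B/λ_e = √(m_e/m_B) = √(9.109 × 10⁻³¹/2.684 × 10⁻²⁵) = √(3.394 × 10⁻⁶) = 1.84 × 10⁻³.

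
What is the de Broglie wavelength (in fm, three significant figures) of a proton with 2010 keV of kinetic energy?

KE = 2010 keV = 3.220 × 10⁻¹³ J.
p = √(2mKE) = √(2 × 1.673 × 10⁻²⁷ × 3.220 × 10⁻¹³) = 3.282 × 10⁻²⁰ kg·m/s.
λ = h/p = 6.626 × 10⁻³⁴ / 3.282 × 10⁻²⁰ = 2.02 × 10⁻¹⁴ m = 20.2 fm.

λ = 20.2 fm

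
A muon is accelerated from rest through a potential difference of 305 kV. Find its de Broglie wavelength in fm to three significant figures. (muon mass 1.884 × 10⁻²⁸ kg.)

λ = 154 fm

KE = eV = 1.602 × 10⁻¹⁹ × 3.050 × 10⁵ = 4.886 × 10⁻¹⁴ J.
p = √(2mKE) = √(2 × 1.884 × 10⁻²⁸ × 4.886 × 10⁻¹⁴) = 4.291 × 10⁻²¹ kg·m/s.
λ = h/p = 6.626 × 10⁻³⁴ / 4.291 × 10⁻²¹ = 1.54 × 10⁻¹³ m = 154 fm.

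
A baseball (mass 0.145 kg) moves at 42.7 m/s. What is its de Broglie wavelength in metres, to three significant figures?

λ = 1.07 × 10⁻³⁴ m

p = mv = 0.145 × 42.7 = 6.192 kg·m/s.
λ = h/p = 6.626 × 10⁻³⁴ / 6.192 = 1.07 × 10⁻³⁴ m.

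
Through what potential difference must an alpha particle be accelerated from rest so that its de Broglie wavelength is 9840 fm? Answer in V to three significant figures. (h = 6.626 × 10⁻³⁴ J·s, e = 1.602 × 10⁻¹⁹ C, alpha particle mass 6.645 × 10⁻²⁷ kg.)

p = h/λ = 6.626 × 10⁻³⁴ / 9.840 × 10⁻¹² = 6.734 × 10⁻²³ kg·m/s.
KE = p²/(2m) = 3.412 × 10⁻¹⁹ J.
V = KE/2e = 3.412 × 10⁻¹⁹ / (2 × 1.602 × 10⁻¹⁹) = 1.06 V.

V = 1.06 V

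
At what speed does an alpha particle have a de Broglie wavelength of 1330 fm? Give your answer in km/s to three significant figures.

p = h/λ = 6.626 × 10⁻³⁴ / 1.330 × 10⁻¹² = 4.982 × 10⁻²² kg·m/s.
v = p/m = 4.982 × 10⁻²² / 6.645 × 10⁻²⁷ = 7.50 × 10⁴ m/s = 75.0 km/s.

v = 75.0 km/s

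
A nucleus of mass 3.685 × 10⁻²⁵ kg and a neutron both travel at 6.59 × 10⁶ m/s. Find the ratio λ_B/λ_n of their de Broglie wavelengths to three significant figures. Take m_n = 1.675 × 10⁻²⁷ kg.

λ_B/λ_n = 4.55 × 10⁻³

At fixed v, p = mv so λ = h/(mv) ∝ 1/m.
λ_B/λ_n = m_n/m_B = 1.675 × 10⁻²⁷/3.685 × 10⁻²⁵ = 4.55 × 10⁻³.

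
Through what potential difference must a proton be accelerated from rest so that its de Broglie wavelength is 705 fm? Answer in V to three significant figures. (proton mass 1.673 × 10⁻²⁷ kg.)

p = h/λ = 6.626 × 10⁻³⁴ / 7.050 × 10⁻¹³ = 9.399 × 10⁻²² kg·m/s.
KE = p²/(2m) = 2.640 × 10⁻¹⁶ J.
V = KE/e = 2.640 × 10⁻¹⁶ / (1.602 × 10⁻¹⁹) = 1650 V.

V = 1650 V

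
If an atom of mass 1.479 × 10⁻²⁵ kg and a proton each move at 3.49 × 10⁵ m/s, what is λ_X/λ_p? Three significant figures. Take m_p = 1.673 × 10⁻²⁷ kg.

At fixed v, p = mv so λ = h/(mv) ∝ 1/m.
λ_X/λ_p = m_p/m_X = 1.673 × 10⁻²⁷/1.479 × 10⁻²⁵ = 0.0113.

λ_X/λ_p = 0.0113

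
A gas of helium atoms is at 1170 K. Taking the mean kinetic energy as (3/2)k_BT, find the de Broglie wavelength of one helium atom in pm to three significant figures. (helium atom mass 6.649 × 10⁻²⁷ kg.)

λ = 36.9 pm

KE = (3/2)k_BT = 1.5 × 1.381 × 10⁻²³ × 1170 = 2.424 × 10⁻²⁰ J.
p = √(2mKE) = √(2 × 6.649 × 10⁻²⁷ × 2.424 × 10⁻²⁰) = 1.795 × 10⁻²³ kg·m/s.
λ = h/p = 3.69 × 10⁻¹¹ m = 36.9 pm.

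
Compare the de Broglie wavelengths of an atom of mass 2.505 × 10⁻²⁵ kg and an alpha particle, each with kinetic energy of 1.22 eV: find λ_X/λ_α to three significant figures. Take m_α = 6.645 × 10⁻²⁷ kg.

λ_X/λ_α = 0.163

At fixed KE, p = √(2mKE) so λ = h/p ∝ 1/√m.
λ_X/λ_α = √(m_α/m_X) = √(6.645 × 10⁻²⁷/2.505 × 10⁻²⁵) = √(0.02653) = 0.163.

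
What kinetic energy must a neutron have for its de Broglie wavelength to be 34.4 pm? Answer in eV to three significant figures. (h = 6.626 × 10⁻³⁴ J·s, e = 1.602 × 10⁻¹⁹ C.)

p = h/λ = 6.626 × 10⁻³⁴ / 3.440 × 10⁻¹¹ = 1.926 × 10⁻²³ kg·m/s.
KE = p²/(2m) = (1.926 × 10⁻²³)² / (2 × 1.675 × 10⁻²⁷) = 1.107 × 10⁻¹⁹ J = 0.691 eV.

KE = 0.691 eV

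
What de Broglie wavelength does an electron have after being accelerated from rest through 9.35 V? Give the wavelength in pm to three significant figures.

KE = eV = 1.602 × 10⁻¹⁹ × 9.350 = 1.498 × 10⁻¹⁸ J.
p = √(2mKE) = √(2 × 9.109 × 10⁻³¹ × 1.498 × 10⁻¹⁸) = 1.652 × 10⁻²⁴ kg·m/s.
λ = h/p = 6.626 × 10⁻³⁴ / 1.652 × 10⁻²⁴ = 4.01 × 10⁻¹⁰ m = 401 pm.

λ = 401 pm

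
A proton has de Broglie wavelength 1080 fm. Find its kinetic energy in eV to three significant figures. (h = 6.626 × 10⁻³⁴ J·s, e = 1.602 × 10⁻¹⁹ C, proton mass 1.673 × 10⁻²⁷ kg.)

KE = 702 eV

p = h/λ = 6.626 × 10⁻³⁴ / 1.080 × 10⁻¹² = 6.135 × 10⁻²² kg·m/s.
KE = p²/(2m) = (6.135 × 10⁻²²)² / (2 × 1.673 × 10⁻²⁷) = 1.125 × 10⁻¹⁶ J = 702 eV.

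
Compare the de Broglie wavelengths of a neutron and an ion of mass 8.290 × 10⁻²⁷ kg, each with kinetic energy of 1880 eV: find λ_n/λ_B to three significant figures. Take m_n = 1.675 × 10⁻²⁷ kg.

λ_n/λ_B = 2.22

At fixed KE, p = √(2mKE) so λ = h/p ∝ 1/√m.
λ_n/λ_B = √(m_B/m_n) = √(8.290 × 10⁻²⁷/1.675 × 10⁻²⁷) = √(4.949) = 2.22.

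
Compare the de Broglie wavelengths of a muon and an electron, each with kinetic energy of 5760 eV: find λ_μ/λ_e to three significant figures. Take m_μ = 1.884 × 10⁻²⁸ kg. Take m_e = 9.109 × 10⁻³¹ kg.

At fixed KE, p = √(2mKE) so λ = h/p ∝ 1/√m.
λ_μ/λ_e = √(m_e/m_μ) = √(9.109 × 10⁻³¹/1.884 × 10⁻²⁸) = √(4.835 × 10⁻³) = 0.0695.

λ_μ/λ_e = 0.0695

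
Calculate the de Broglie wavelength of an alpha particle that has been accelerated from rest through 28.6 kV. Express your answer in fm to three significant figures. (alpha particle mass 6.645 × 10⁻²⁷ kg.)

KE = 2eV = 2 × 1.602 × 10⁻¹⁹ × 2.860 × 10⁴ = 9.163 × 10⁻¹⁵ J.
p = √(2mKE) = √(2 × 6.645 × 10⁻²⁷ × 9.163 × 10⁻¹⁵) = 1.104 × 10⁻²⁰ kg·m/s.
λ = h/p = 6.626 × 10⁻³⁴ / 1.104 × 10⁻²⁰ = 6.00 × 10⁻¹⁴ m = 60.0 fm.

λ = 60.0 fm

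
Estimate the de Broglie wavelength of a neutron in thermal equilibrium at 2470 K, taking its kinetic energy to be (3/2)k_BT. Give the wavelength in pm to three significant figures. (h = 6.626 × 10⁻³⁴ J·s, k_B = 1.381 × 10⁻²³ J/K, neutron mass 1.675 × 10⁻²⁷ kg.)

KE = (3/2)k_BT = 1.5 × 1.381 × 10⁻²³ × 2470 = 5.117 × 10⁻²⁰ J.
p = √(2mKE) = √(2 × 1.675 × 10⁻²⁷ × 5.117 × 10⁻²⁰) = 1.309 × 10⁻²³ kg·m/s.
λ = h/p = 5.06 × 10⁻¹¹ m = 50.6 pm.

λ = 50.6 pm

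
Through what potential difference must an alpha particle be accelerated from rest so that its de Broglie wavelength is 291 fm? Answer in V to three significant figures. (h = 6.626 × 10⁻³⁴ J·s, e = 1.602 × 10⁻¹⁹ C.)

V = 1220 V

p = h/λ = 6.626 × 10⁻³⁴ / 2.910 × 10⁻¹³ = 2.277 × 10⁻²¹ kg·m/s.
KE = p²/(2m) = 3.901 × 10⁻¹⁶ J.
V = KE/2e = 3.901 × 10⁻¹⁶ / (2 × 1.602 × 10⁻¹⁹) = 1220 V.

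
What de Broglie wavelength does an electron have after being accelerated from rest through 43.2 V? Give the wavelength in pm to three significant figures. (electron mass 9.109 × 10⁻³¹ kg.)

λ = 187 pm

KE = eV = 1.602 × 10⁻¹⁹ × 43.20 = 6.921 × 10⁻¹⁸ J.
p = √(2mKE) = √(2 × 9.109 × 10⁻³¹ × 6.921 × 10⁻¹⁸) = 3.551 × 10⁻²⁴ kg·m/s.
λ = h/p = 6.626 × 10⁻³⁴ / 3.551 × 10⁻²⁴ = 1.87 × 10⁻¹⁰ m = 187 pm.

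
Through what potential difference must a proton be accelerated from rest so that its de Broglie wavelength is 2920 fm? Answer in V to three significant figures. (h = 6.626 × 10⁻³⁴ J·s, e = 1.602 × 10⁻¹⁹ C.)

p = h/λ = 6.626 × 10⁻³⁴ / 2.920 × 10⁻¹² = 2.269 × 10⁻²² kg·m/s.
KE = p²/(2m) = 1.539 × 10⁻¹⁷ J.
V = KE/e = 1.539 × 10⁻¹⁷ / (1.602 × 10⁻¹⁹) = 96.1 V.

V = 96.1 V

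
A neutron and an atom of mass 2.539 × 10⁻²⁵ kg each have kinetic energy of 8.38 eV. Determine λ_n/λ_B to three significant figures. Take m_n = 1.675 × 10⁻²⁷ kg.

At fixed KE, p = √(2mKE) so λ = h/p ∝ 1/√m.
λ_n/λ_B = √(m_B/m_n) = √(2.539 × 10⁻²⁵/1.675 × 10⁻²⁷) = √(151.6) = 12.3.

λ_n/λ_B = 12.3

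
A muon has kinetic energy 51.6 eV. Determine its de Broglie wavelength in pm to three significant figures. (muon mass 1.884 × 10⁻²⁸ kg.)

KE = 51.6 eV = 8.266 × 10⁻¹⁸ J.
p = √(2mKE) = √(2 × 1.884 × 10⁻²⁸ × 8.266 × 10⁻¹⁸) = 5.581 × 10⁻²³ kg·m/s.
λ = h/p = 6.626 × 10⁻³⁴ / 5.581 × 10⁻²³ = 1.19 × 10⁻¹¹ m = 11.9 pm.

λ = 11.9 pm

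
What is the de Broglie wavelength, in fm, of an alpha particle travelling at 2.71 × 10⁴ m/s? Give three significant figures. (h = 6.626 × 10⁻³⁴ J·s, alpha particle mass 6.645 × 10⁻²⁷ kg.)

λ = 3680 fm

p = mv = 6.645 × 10⁻²⁷ × 2.71 × 10⁴ = 1.801 × 10⁻²² kg·m/s.
λ = h/p = 6.626 × 10⁻³⁴ / 1.801 × 10⁻²² = 3.68 × 10⁻¹² m = 3680 fm.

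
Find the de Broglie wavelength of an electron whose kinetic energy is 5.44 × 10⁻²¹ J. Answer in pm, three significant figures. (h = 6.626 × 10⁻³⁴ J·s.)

λ = 6660 pm

p = √(2mKE) = √(2 × 9.109 × 10⁻³¹ × 5.440 × 10⁻²¹) = 9.955 × 10⁻²⁶ kg·m/s.
λ = h/p = 6.626 × 10⁻³⁴ / 9.955 × 10⁻²⁶ = 6.66 × 10⁻⁹ m = 6660 pm.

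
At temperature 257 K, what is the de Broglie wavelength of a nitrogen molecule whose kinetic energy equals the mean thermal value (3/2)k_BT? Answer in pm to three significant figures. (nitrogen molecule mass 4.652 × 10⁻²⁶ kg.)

λ = 29.8 pm

KE = (3/2)k_BT = 1.5 × 1.381 × 10⁻²³ × 257 = 5.324 × 10⁻²¹ J.
p = √(2mKE) = √(2 × 4.652 × 10⁻²⁶ × 5.324 × 10⁻²¹) = 2.226 × 10⁻²³ kg·m/s.
λ = h/p = 2.98 × 10⁻¹¹ m = 29.8 pm.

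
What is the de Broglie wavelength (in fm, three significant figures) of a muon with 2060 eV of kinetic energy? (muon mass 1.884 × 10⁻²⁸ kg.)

λ = 1880 fm

KE = 2060 eV = 3.300 × 10⁻¹⁶ J.
p = √(2mKE) = √(2 × 1.884 × 10⁻²⁸ × 3.300 × 10⁻¹⁶) = 3.526 × 10⁻²² kg·m/s.
λ = h/p = 6.626 × 10⁻³⁴ / 3.526 × 10⁻²² = 1.88 × 10⁻¹² m = 1880 fm.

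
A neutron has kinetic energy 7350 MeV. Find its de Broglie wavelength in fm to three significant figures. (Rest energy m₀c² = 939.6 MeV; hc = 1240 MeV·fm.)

Total energy E = KE + m₀c² = 7350 + 939.6 = 8289.6 MeV.
(pc)² = E² − (m₀c²)² = (8289.6)² − (939.6)² = 6.783 × 10⁷ MeV², so pc = 8236 MeV.
λ = hc/(pc) = 1240 MeV·fm / 8236 MeV = 0.151 fm.

λ = 0.151 fm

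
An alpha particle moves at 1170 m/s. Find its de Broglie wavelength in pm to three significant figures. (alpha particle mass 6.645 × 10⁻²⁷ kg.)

λ = 85.2 pm

p = mv = 6.645 × 10⁻²⁷ × 1170 = 7.775 × 10⁻²⁴ kg·m/s.
λ = h/p = 6.626 × 10⁻³⁴ / 7.775 × 10⁻²⁴ = 8.52 × 10⁻¹¹ m = 85.2 pm.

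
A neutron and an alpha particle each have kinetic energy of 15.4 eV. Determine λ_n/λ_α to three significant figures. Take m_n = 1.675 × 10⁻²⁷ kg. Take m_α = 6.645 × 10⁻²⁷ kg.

At fixed KE, p = √(2mKE) so λ = h/p ∝ 1/√m.
λ_n/λ_α = √(m_α/m_n) = √(6.645 × 10⁻²⁷/1.675 × 10⁻²⁷) = √(3.967) = 1.99.

λ_n/λ_α = 1.99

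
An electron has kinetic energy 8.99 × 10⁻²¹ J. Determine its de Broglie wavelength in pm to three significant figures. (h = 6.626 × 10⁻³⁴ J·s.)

λ = 5180 pm

p = √(2mKE) = √(2 × 9.109 × 10⁻³¹ × 8.990 × 10⁻²¹) = 1.280 × 10⁻²⁵ kg·m/s.
λ = h/p = 6.626 × 10⁻³⁴ / 1.280 × 10⁻²⁵ = 5.18 × 10⁻⁹ m = 5180 pm.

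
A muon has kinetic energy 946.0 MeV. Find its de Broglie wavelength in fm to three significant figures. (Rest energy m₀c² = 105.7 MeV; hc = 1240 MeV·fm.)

Total energy E = KE + m₀c² = 946.0 + 105.7 = 1051.7 MeV.
(pc)² = E² − (m₀c²)² = (1051.7)² − (105.7)² = 1.095 × 10⁶ MeV², so pc = 1046 MeV.
λ = hc/(pc) = 1240 MeV·fm / 1046 MeV = 1.19 fm.

λ = 1.19 fm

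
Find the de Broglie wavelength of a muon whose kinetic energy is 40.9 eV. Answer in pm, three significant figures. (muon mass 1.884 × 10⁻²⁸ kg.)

λ = 13.3 pm

KE = 40.9 eV = 6.552 × 10⁻¹⁸ J.
p = √(2mKE) = √(2 × 1.884 × 10⁻²⁸ × 6.552 × 10⁻¹⁸) = 4.969 × 10⁻²³ kg·m/s.
λ = h/p = 6.626 × 10⁻³⁴ / 4.969 × 10⁻²³ = 1.33 × 10⁻¹¹ m = 13.3 pm.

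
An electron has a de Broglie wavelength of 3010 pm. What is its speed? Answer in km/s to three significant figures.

v = 242 km/s

p = h/λ = 6.626 × 10⁻³⁴ / 3.010 × 10⁻⁹ = 2.201 × 10⁻²⁵ kg·m/s.
v = p/m = 2.201 × 10⁻²⁵ / 9.109 × 10⁻³¹ = 2.42 × 10⁵ m/s = 242 km/s.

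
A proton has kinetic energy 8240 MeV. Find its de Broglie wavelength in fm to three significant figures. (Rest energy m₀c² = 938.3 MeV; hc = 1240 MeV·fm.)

λ = 0.136 fm

Total energy E = KE + m₀c² = 8240 + 938.3 = 9178.3 MeV.
(pc)² = E² − (m₀c²)² = (9178.3)² − (938.3)² = 8.336 × 10⁷ MeV², so pc = 9130 MeV.
λ = hc/(pc) = 1240 MeV·fm / 9130 MeV = 0.136 fm.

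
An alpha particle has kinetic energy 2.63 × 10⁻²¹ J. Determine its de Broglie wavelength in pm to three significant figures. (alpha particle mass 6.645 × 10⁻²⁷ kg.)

λ = 112 pm

p = √(2mKE) = √(2 × 6.645 × 10⁻²⁷ × 2.630 × 10⁻²¹) = 5.912 × 10⁻²⁴ kg·m/s.
λ = h/p = 6.626 × 10⁻³⁴ / 5.912 × 10⁻²⁴ = 1.12 × 10⁻¹⁰ m = 112 pm.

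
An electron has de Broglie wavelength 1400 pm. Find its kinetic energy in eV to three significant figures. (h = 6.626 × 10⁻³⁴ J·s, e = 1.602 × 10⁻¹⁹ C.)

KE = 0.768 eV

p = h/λ = 6.626 × 10⁻³⁴ / 1.400 × 10⁻⁹ = 4.733 × 10⁻²⁵ kg·m/s.
KE = p²/(2m) = (4.733 × 10⁻²⁵)² / (2 × 9.109 × 10⁻³¹) = 1.230 × 10⁻¹⁹ J = 0.768 eV.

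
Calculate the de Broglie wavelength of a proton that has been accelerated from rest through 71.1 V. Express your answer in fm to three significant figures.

λ = 3390 fm

KE = eV = 1.602 × 10⁻¹⁹ × 71.10 = 1.139 × 10⁻¹⁷ J.
p = √(2mKE) = √(2 × 1.673 × 10⁻²⁷ × 1.139 × 10⁻¹⁷) = 1.952 × 10⁻²² kg·m/s.
λ = h/p = 6.626 × 10⁻³⁴ / 1.952 × 10⁻²² = 3.39 × 10⁻¹² m = 3390 fm.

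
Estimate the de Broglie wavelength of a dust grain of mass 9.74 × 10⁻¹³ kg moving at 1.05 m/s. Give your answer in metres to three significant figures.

p = mv = 9.74 × 10⁻¹³ × 1.05 = 1.023 × 10⁻¹² kg·m/s.
λ = h/p = 6.626 × 10⁻³⁴ / 1.023 × 10⁻¹² = 6.48 × 10⁻²² m.

λ = 6.48 × 10⁻²² m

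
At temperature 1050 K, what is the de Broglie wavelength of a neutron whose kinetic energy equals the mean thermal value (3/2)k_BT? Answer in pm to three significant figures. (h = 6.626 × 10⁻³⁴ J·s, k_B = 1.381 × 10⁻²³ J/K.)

λ = 77.6 pm

KE = (3/2)k_BT = 1.5 × 1.381 × 10⁻²³ × 1050 = 2.175 × 10⁻²⁰ J.
p = √(2mKE) = √(2 × 1.675 × 10⁻²⁷ × 2.175 × 10⁻²⁰) = 8.536 × 10⁻²⁴ kg·m/s.
λ = h/p = 7.76 × 10⁻¹¹ m = 77.6 pm.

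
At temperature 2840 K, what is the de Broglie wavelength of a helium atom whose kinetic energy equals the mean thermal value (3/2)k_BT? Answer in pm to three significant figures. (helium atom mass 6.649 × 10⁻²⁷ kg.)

KE = (3/2)k_BT = 1.5 × 1.381 × 10⁻²³ × 2840 = 5.883 × 10⁻²⁰ J.
p = √(2mKE) = √(2 × 6.649 × 10⁻²⁷ × 5.883 × 10⁻²⁰) = 2.797 × 10⁻²³ kg·m/s.
λ = h/p = 2.37 × 10⁻¹¹ m = 23.7 pm.

λ = 23.7 pm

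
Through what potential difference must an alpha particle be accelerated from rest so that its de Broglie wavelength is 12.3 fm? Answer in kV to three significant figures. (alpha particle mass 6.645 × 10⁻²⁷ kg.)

p = h/λ = 6.626 × 10⁻³⁴ / 1.230 × 10⁻¹⁴ = 5.387 × 10⁻²⁰ kg·m/s.
KE = p²/(2m) = 2.184 × 10⁻¹³ J.
V = KE/2e = 2.184 × 10⁻¹³ / (2 × 1.602 × 10⁻¹⁹) = 682 kV.

V = 682 kV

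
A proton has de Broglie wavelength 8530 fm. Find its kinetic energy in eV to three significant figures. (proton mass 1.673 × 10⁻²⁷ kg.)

KE = 11.3 eV

p = h/λ = 6.626 × 10⁻³⁴ / 8.530 × 10⁻¹² = 7.768 × 10⁻²³ kg·m/s.
KE = p²/(2m) = (7.768 × 10⁻²³)² / (2 × 1.673 × 10⁻²⁷) = 1.803 × 10⁻¹⁸ J = 11.3 eV.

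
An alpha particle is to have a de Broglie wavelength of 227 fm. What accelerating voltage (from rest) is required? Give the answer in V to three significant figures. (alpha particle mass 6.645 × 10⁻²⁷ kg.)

p = h/λ = 6.626 × 10⁻³⁴ / 2.270 × 10⁻¹³ = 2.919 × 10⁻²¹ kg·m/s.
KE = p²/(2m) = 6.411 × 10⁻¹⁶ J.
V = KE/2e = 6.411 × 10⁻¹⁶ / (2 × 1.602 × 10⁻¹⁹) = 2000 V.

V = 2000 V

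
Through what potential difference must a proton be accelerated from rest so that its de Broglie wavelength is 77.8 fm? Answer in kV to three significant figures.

p = h/λ = 6.626 × 10⁻³⁴ / 7.780 × 10⁻¹⁴ = 8.517 × 10⁻²¹ kg·m/s.
KE = p²/(2m) = 2.168 × 10⁻¹⁴ J.
V = KE/e = 2.168 × 10⁻¹⁴ / (1.602 × 10⁻¹⁹) = 135 kV.

V = 135 kV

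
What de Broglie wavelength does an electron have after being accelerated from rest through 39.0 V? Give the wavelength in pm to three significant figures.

λ = 196 pm

KE = eV = 1.602 × 10⁻¹⁹ × 39.00 = 6.248 × 10⁻¹⁸ J.
p = √(2mKE) = √(2 × 9.109 × 10⁻³¹ × 6.248 × 10⁻¹⁸) = 3.374 × 10⁻²⁴ kg·m/s.
λ = h/p = 6.626 × 10⁻³⁴ / 3.374 × 10⁻²⁴ = 1.96 × 10⁻¹⁰ m = 196 pm.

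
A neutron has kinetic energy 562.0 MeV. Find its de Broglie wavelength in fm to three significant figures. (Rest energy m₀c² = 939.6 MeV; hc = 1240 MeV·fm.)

Total energy E = KE + m₀c² = 562.0 + 939.6 = 1501.6 MeV.
(pc)² = E² − (m₀c²)² = (1501.6)² − (939.6)² = 1.372 × 10⁶ MeV², so pc = 1171 MeV.
λ = hc/(pc) = 1240 MeV·fm / 1171 MeV = 1.06 fm.

λ = 1.06 fm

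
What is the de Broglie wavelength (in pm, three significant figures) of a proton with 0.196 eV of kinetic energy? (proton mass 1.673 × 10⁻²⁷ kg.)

KE = 0.196 eV = 3.140 × 10⁻²⁰ J.
p = √(2mKE) = √(2 × 1.673 × 10⁻²⁷ × 3.140 × 10⁻²⁰) = 1.025 × 10⁻²³ kg·m/s.
λ = h/p = 6.626 × 10⁻³⁴ / 1.025 × 10⁻²³ = 6.46 × 10⁻¹¹ m = 64.6 pm.

λ = 64.6 pm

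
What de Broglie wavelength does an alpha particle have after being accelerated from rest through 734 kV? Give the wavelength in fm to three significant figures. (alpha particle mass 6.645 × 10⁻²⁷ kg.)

λ = 11.9 fm

KE = 2eV = 2 × 1.602 × 10⁻¹⁹ × 7.340 × 10⁵ = 2.352 × 10⁻¹³ J.
p = √(2mKE) = √(2 × 6.645 × 10⁻²⁷ × 2.352 × 10⁻¹³) = 5.591 × 10⁻²⁰ kg·m/s.
λ = h/p = 6.626 × 10⁻³⁴ / 5.591 × 10⁻²⁰ = 1.19 × 10⁻¹⁴ m = 11.9 fm.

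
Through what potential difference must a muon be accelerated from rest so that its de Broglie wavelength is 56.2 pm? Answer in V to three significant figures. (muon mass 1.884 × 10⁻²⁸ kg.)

V = 2.30 V

p = h/λ = 6.626 × 10⁻³⁴ / 5.620 × 10⁻¹¹ = 1.179 × 10⁻²³ kg·m/s.
KE = p²/(2m) = 3.689 × 10⁻¹⁹ J.
V = KE/e = 3.689 × 10⁻¹⁹ / (1.602 × 10⁻¹⁹) = 2.30 V.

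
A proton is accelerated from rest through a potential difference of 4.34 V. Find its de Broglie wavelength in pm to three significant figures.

KE = eV = 1.602 × 10⁻¹⁹ × 4.340 = 6.953 × 10⁻¹⁹ J.
p = √(2mKE) = √(2 × 1.673 × 10⁻²⁷ × 6.953 × 10⁻¹⁹) = 4.823 × 10⁻²³ kg·m/s.
λ = h/p = 6.626 × 10⁻³⁴ / 4.823 × 10⁻²³ = 1.37 × 10⁻¹¹ m = 13.7 pm.

λ = 13.7 pm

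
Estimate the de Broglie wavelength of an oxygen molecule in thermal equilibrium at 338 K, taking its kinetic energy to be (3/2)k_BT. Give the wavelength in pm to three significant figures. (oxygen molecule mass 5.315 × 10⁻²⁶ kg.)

λ = 24.3 pm

KE = (3/2)k_BT = 1.5 × 1.381 × 10⁻²³ × 338 = 7.002 × 10⁻²¹ J.
p = √(2mKE) = √(2 × 5.315 × 10⁻²⁶ × 7.002 × 10⁻²¹) = 2.728 × 10⁻²³ kg·m/s.
λ = h/p = 2.43 × 10⁻¹¹ m = 24.3 pm.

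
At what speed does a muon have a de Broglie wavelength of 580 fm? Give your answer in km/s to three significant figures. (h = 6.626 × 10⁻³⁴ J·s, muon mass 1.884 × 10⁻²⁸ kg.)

v = 6060 km/s

p = h/λ = 6.626 × 10⁻³⁴ / 5.800 × 10⁻¹³ = 1.142 × 10⁻²¹ kg·m/s.
v = p/m = 1.142 × 10⁻²¹ / 1.884 × 10⁻²⁸ = 6.06 × 10⁶ m/s = 6060 km/s.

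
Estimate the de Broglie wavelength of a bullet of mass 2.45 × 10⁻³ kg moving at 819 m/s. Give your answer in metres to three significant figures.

p = mv = 2.45 × 10⁻³ × 819 = 2.007 kg·m/s.
λ = h/p = 6.626 × 10⁻³⁴ / 2.007 = 3.30 × 10⁻³⁴ m.

λ = 3.30 × 10⁻³⁴ m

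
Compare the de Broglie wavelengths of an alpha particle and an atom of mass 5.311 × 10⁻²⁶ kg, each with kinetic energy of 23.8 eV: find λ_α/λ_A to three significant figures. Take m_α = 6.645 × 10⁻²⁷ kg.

λ_α/λ_A = 2.83

At fixed KE, p = √(2mKE) so λ = h/p ∝ 1/√m.
λ_α/λ_A = √(m_A/m_α) = √(5.311 × 10⁻²⁶/6.645 × 10⁻²⁷) = √(7.992) = 2.83.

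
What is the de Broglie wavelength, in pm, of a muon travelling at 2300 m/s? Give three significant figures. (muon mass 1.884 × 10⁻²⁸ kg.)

λ = 1530 pm

p = mv = 1.884 × 10⁻²⁸ × 2300 = 4.333 × 10⁻²⁵ kg·m/s.
λ = h/p = 6.626 × 10⁻³⁴ / 4.333 × 10⁻²⁵ = 1.53 × 10⁻⁹ m = 1530 pm.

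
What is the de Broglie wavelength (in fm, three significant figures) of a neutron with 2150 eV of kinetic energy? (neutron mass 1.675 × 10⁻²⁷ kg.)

λ = 617 fm

KE = 2150 eV = 3.444 × 10⁻¹⁶ J.
p = √(2mKE) = √(2 × 1.675 × 10⁻²⁷ × 3.444 × 10⁻¹⁶) = 1.074 × 10⁻²¹ kg·m/s.
λ = h/p = 6.626 × 10⁻³⁴ / 1.074 × 10⁻²¹ = 6.17 × 10⁻¹³ m = 617 fm.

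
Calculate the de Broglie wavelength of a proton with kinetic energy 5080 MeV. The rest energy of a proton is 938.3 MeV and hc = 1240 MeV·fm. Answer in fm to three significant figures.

λ = 0.209 fm

Total energy E = KE + m₀c² = 5080 + 938.3 = 6018.3 MeV.
(pc)² = E² − (m₀c²)² = (6018.3)² − (938.3)² = 3.534 × 10⁷ MeV², so pc = 5945 MeV.
λ = hc/(pc) = 1240 MeV·fm / 5945 MeV = 0.209 fm.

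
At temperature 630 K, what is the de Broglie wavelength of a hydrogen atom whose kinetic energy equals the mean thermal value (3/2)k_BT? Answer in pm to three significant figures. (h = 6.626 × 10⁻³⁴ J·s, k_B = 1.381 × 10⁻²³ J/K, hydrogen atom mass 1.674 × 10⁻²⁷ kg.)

KE = (3/2)k_BT = 1.5 × 1.381 × 10⁻²³ × 630 = 1.305 × 10⁻²⁰ J.
p = √(2mKE) = √(2 × 1.674 × 10⁻²⁷ × 1.305 × 10⁻²⁰) = 6.610 × 10⁻²⁴ kg·m/s.
λ = h/p = 1.00 × 10⁻¹⁰ m = 100 pm.

λ = 100 pm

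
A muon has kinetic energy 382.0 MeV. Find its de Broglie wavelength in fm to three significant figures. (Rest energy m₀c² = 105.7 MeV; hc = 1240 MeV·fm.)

λ = 2.60 fm

Total energy E = KE + m₀c² = 382.0 + 105.7 = 487.7 MeV.
(pc)² = E² − (m₀c²)² = (487.7)² − (105.7)² = 2.267 × 10⁵ MeV², so pc = 476.1 MeV.
λ = hc/(pc) = 1240 MeV·fm / 476.1 MeV = 2.60 fm.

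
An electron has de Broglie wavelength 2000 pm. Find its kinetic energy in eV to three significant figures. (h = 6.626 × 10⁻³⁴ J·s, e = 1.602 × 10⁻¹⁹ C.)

p = h/λ = 6.626 × 10⁻³⁴ / 2.000 × 10⁻⁹ = 3.313 × 10⁻²⁵ kg·m/s.
KE = p²/(2m) = (3.313 × 10⁻²⁵)² / (2 × 9.109 × 10⁻³¹) = 6.025 × 10⁻²⁰ J = 0.376 eV.

KE = 0.376 eV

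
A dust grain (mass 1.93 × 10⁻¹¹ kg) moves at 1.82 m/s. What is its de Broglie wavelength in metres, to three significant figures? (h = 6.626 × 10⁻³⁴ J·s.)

p = mv = 1.93 × 10⁻¹¹ × 1.82 = 3.513 × 10⁻¹¹ kg·m/s.
λ = h/p = 6.626 × 10⁻³⁴ / 3.513 × 10⁻¹¹ = 1.89 × 10⁻²³ m.

λ = 1.89 × 10⁻²³ m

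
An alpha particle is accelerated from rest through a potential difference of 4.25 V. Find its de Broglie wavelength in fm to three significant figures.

KE = 2eV = 2 × 1.602 × 10⁻¹⁹ × 4.250 = 1.362 × 10⁻¹⁸ J.
p = √(2mKE) = √(2 × 6.645 × 10⁻²⁷ × 1.362 × 10⁻¹⁸) = 1.345 × 10⁻²² kg·m/s.
λ = h/p = 6.626 × 10⁻³⁴ / 1.345 × 10⁻²² = 4.93 × 10⁻¹² m = 4930 fm.

λ = 4930 fm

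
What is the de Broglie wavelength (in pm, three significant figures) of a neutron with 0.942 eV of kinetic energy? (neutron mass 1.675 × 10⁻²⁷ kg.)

λ = 29.5 pm

KE = 0.942 eV = 1.509 × 10⁻¹⁹ J.
p = √(2mKE) = √(2 × 1.675 × 10⁻²⁷ × 1.509 × 10⁻¹⁹) = 2.248 × 10⁻²³ kg·m/s.
λ = h/p = 6.626 × 10⁻³⁴ / 2.248 × 10⁻²³ = 2.95 × 10⁻¹¹ m = 29.5 pm.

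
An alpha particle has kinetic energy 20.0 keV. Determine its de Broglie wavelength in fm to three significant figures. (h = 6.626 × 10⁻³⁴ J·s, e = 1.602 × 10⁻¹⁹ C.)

KE = 20.0 keV = 3.204 × 10⁻¹⁵ J.
p = √(2mKE) = √(2 × 6.645 × 10⁻²⁷ × 3.204 × 10⁻¹⁵) = 6.525 × 10⁻²¹ kg·m/s.
λ = h/p = 6.626 × 10⁻³⁴ / 6.525 × 10⁻²¹ = 1.02 × 10⁻¹³ m = 102 fm.

λ = 102 fm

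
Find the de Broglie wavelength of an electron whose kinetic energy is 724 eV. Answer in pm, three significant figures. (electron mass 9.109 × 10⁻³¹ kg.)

λ = 45.6 pm

KE = 724 eV = 1.160 × 10⁻¹⁶ J.
p = √(2mKE) = √(2 × 9.109 × 10⁻³¹ × 1.160 × 10⁻¹⁶) = 1.454 × 10⁻²³ kg·m/s.
λ = h/p = 6.626 × 10⁻³⁴ / 1.454 × 10⁻²³ = 4.56 × 10⁻¹¹ m = 45.6 pm.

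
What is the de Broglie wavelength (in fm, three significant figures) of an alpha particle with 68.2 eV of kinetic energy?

KE = 68.2 eV = 1.093 × 10⁻¹⁷ J.
p = √(2mKE) = √(2 × 6.645 × 10⁻²⁷ × 1.093 × 10⁻¹⁷) = 3.811 × 10⁻²² kg·m/s.
λ = h/p = 6.626 × 10⁻³⁴ / 3.811 × 10⁻²² = 1.74 × 10⁻¹² m = 1740 fm.

λ = 1740 fm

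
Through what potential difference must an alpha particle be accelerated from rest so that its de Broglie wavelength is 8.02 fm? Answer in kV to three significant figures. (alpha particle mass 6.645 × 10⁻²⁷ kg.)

p = h/λ = 6.626 × 10⁻³⁴ / 8.020 × 10⁻¹⁵ = 8.262 × 10⁻²⁰ kg·m/s.
KE = p²/(2m) = 5.136 × 10⁻¹³ J.
V = KE/2e = 5.136 × 10⁻¹³ / (2 × 1.602 × 10⁻¹⁹) = 1600 kV.

V = 1600 kV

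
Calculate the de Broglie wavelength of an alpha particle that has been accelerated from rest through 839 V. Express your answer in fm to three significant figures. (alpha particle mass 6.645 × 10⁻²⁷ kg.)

λ = 351 fm

KE = 2eV = 2 × 1.602 × 10⁻¹⁹ × 839.0 = 2.688 × 10⁻¹⁶ J.
p = √(2mKE) = √(2 × 6.645 × 10⁻²⁷ × 2.688 × 10⁻¹⁶) = 1.890 × 10⁻²¹ kg·m/s.
λ = h/p = 6.626 × 10⁻³⁴ / 1.890 × 10⁻²¹ = 3.51 × 10⁻¹³ m = 351 fm.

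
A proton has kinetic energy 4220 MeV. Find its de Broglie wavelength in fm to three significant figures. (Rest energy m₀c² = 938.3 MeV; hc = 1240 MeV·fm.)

λ = 0.244 fm

Total energy E = KE + m₀c² = 4220 + 938.3 = 5158.3 MeV.
(pc)² = E² − (m₀c²)² = (5158.3)² − (938.3)² = 2.573 × 10⁷ MeV², so pc = 5072 MeV.
λ = hc/(pc) = 1240 MeV·fm / 5072 MeV = 0.244 fm.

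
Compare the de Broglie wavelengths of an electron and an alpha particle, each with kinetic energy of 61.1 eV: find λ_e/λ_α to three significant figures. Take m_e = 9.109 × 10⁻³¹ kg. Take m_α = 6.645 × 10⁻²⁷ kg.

λ_e/λ_α = 85.4

At fixed KE, p = √(2mKE) so λ = h/p ∝ 1/√m.
λ_e/λ_α = √(m_α/m_e) = √(6.645 × 10⁻²⁷/9.109 × 10⁻³¹) = √(7295) = 85.4.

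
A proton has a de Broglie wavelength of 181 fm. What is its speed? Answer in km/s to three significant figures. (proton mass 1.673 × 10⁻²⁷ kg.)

p = h/λ = 6.626 × 10⁻³⁴ / 1.810 × 10⁻¹³ = 3.661 × 10⁻²¹ kg·m/s.
v = p/m = 3.661 × 10⁻²¹ / 1.673 × 10⁻²⁷ = 2.19 × 10⁶ m/s = 2190 km/s.

v = 2190 km/s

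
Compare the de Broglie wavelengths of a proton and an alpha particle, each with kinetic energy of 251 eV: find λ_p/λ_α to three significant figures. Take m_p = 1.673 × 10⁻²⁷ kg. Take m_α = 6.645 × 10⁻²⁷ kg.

λ_p/λ_α = 1.99

At fixed KE, p = √(2mKE) so λ = h/p ∝ 1/√m.
λ_p/λ_α = √(m_α/m_p) = √(6.645 × 10⁻²⁷/1.673 × 10⁻²⁷) = √(3.972) = 1.99.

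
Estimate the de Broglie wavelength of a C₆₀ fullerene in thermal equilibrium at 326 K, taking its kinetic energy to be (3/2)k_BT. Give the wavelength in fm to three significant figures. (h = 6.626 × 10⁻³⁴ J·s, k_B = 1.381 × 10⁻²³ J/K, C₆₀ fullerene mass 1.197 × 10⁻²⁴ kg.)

λ = 5210 fm

KE = (3/2)k_BT = 1.5 × 1.381 × 10⁻²³ × 326 = 6.753 × 10⁻²¹ J.
p = √(2mKE) = √(2 × 1.197 × 10⁻²⁴ × 6.753 × 10⁻²¹) = 1.271 × 10⁻²² kg·m/s.
λ = h/p = 5.21 × 10⁻¹² m = 5210 fm.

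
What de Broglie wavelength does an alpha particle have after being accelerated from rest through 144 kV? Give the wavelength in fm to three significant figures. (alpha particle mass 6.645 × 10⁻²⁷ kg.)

KE = 2eV = 2 × 1.602 × 10⁻¹⁹ × 1.440 × 10⁵ = 4.614 × 10⁻¹⁴ J.
p = √(2mKE) = √(2 × 6.645 × 10⁻²⁷ × 4.614 × 10⁻¹⁴) = 2.476 × 10⁻²⁰ kg·m/s.
λ = h/p = 6.626 × 10⁻³⁴ / 2.476 × 10⁻²⁰ = 2.68 × 10⁻¹⁴ m = 26.8 fm.

λ = 26.8 fm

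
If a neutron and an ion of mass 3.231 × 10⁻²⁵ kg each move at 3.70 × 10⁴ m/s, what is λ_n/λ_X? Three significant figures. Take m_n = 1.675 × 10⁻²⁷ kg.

λ_n/λ_X = 193

At fixed v, p = mv so λ = h/(mv) ∝ 1/m.
λ_n/λ_X = m_X/m_n = 3.231 × 10⁻²⁵/1.675 × 10⁻²⁷ = 193.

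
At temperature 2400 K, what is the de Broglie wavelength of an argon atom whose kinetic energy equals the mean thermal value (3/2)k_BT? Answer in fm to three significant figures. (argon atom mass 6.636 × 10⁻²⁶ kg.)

λ = 8160 fm

KE = (3/2)k_BT = 1.5 × 1.381 × 10⁻²³ × 2400 = 4.972 × 10⁻²⁰ J.
p = √(2mKE) = √(2 × 6.636 × 10⁻²⁶ × 4.972 × 10⁻²⁰) = 8.123 × 10⁻²³ kg·m/s.
λ = h/p = 8.16 × 10⁻¹² m = 8160 fm.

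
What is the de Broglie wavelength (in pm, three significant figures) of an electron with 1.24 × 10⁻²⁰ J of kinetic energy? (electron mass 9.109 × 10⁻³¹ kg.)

p = √(2mKE) = √(2 × 9.109 × 10⁻³¹ × 1.240 × 10⁻²⁰) = 1.503 × 10⁻²⁵ kg·m/s.
λ = h/p = 6.626 × 10⁻³⁴ / 1.503 × 10⁻²⁵ = 4.41 × 10⁻⁹ m = 4410 pm.

λ = 4410 pm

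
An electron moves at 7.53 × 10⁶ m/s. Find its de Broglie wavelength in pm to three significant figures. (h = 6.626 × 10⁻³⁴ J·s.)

λ = 96.6 pm

p = mv = 9.109 × 10⁻³¹ × 7.53 × 10⁶ = 6.859 × 10⁻²⁴ kg·m/s.
λ = h/p = 6.626 × 10⁻³⁴ / 6.859 × 10⁻²⁴ = 9.66 × 10⁻¹¹ m = 96.6 pm.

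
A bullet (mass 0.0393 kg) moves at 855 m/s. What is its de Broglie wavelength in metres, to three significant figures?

p = mv = 0.0393 × 855 = 3.360 × 10¹ kg·m/s.
λ = h/p = 6.626 × 10⁻³⁴ / 3.360 × 10¹ = 1.97 × 10⁻³⁵ m.

λ = 1.97 × 10⁻³⁵ m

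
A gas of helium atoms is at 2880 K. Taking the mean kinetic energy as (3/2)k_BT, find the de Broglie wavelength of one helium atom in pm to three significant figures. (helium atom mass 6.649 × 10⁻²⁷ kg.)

λ = 23.5 pm

KE = (3/2)k_BT = 1.5 × 1.381 × 10⁻²³ × 2880 = 5.966 × 10⁻²⁰ J.
p = √(2mKE) = √(2 × 6.649 × 10⁻²⁷ × 5.966 × 10⁻²⁰) = 2.817 × 10⁻²³ kg·m/s.
λ = h/p = 2.35 × 10⁻¹¹ m = 23.5 pm.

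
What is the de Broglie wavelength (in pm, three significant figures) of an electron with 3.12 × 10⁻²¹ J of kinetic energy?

λ = 8790 pm

p = √(2mKE) = √(2 × 9.109 × 10⁻³¹ × 3.120 × 10⁻²¹) = 7.539 × 10⁻²⁶ kg·m/s.
λ = h/p = 6.626 × 10⁻³⁴ / 7.539 × 10⁻²⁶ = 8.79 × 10⁻⁹ m = 8790 pm.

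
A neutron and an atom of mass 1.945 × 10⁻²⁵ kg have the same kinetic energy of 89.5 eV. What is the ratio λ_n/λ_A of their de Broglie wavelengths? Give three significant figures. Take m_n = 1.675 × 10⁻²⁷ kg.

λ_n/λ_A = 10.8

At fixed KE, p = √(2mKE) so λ = h/p ∝ 1/√m.
λ_n/λ_A = √(m_A/m_n) = √(1.945 × 10⁻²⁵/1.675 × 10⁻²⁷) = √(116.1) = 10.8.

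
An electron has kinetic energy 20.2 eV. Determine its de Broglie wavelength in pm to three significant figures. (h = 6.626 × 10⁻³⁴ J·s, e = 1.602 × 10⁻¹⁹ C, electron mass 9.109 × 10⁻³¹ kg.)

KE = 20.2 eV = 3.236 × 10⁻¹⁸ J.
p = √(2mKE) = √(2 × 9.109 × 10⁻³¹ × 3.236 × 10⁻¹⁸) = 2.428 × 10⁻²⁴ kg·m/s.
λ = h/p = 6.626 × 10⁻³⁴ / 2.428 × 10⁻²⁴ = 2.73 × 10⁻¹⁰ m = 273 pm.

λ = 273 pm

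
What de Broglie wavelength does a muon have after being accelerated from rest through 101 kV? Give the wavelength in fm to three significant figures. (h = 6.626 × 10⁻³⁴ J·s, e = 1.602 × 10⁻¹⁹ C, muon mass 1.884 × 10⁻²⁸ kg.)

λ = 268 fm

KE = eV = 1.602 × 10⁻¹⁹ × 1.010 × 10⁵ = 1.618 × 10⁻¹⁴ J.
p = √(2mKE) = √(2 × 1.884 × 10⁻²⁸ × 1.618 × 10⁻¹⁴) = 2.469 × 10⁻²¹ kg·m/s.
λ = h/p = 6.626 × 10⁻³⁴ / 2.469 × 10⁻²¹ = 2.68 × 10⁻¹³ m = 268 fm.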